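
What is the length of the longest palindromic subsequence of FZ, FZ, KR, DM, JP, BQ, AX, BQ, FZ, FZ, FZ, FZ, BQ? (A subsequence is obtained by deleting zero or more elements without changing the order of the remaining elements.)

Using dp[i][j] = 2 + dp[i+1][j−1] if the ends match, else max(dp[i+1][j], dp[i][j−1]):
dp[1][13] = 7. A witness is FZ FZ BQ AX BQ FZ FZ at positions 1,2,6,7,8,11,12.

7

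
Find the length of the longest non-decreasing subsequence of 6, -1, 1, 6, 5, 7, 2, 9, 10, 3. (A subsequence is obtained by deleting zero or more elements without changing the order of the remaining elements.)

6

One longest non-decreasing subsequence is -1, 1, 6, 7, 9, 10 (positions 2,3,4,6,8,9), of length 6; no longer one exists.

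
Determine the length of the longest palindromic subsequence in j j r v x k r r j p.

5

Using dp[i][j] = 2 + dp[i+1][j−1] if the ends match, else max(dp[i+1][j], dp[i][j−1]):
dp[1][10] = 5. A witness is jrrrj at positions 2,3,7,8,9.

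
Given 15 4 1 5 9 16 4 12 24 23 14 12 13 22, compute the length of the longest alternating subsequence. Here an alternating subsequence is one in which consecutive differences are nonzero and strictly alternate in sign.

7

A longest alternating subsequence is 15, 4, 5, 4, 24, 12, 13 (positions 1,2,4,7,9,12,13); its 6 consecutive differences strictly alternate in sign, and length 7 is optimal.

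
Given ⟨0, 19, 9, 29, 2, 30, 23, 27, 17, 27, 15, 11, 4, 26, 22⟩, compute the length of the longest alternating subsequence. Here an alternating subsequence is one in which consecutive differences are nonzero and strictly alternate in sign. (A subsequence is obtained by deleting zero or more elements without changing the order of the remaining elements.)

13

Track the best alternating length ending on an up-step vs a down-step at each position: up/down = 1/1, 2/1, 2/3, 4/1, 2/5, 6/1, 6/7, 8/7, 6/9, 10/7, 6/11, 6/11, 6/11, 12/11, 12/13.
The maximum over both is 13; one such subsequence is 0, 19, 9, 29, 2, 30, 23, 27, 17, 27, 15, 26, 22.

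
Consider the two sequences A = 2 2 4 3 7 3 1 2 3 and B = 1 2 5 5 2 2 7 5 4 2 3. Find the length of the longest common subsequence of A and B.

Backtracking the LCS table gives one alignment: 2 (A1,B5) → 2 (A2,B6) → 4 (A3,B9) → 2 (A8,B10) → 3 (A9,B11).
So the longest common subsequence has length 5.

5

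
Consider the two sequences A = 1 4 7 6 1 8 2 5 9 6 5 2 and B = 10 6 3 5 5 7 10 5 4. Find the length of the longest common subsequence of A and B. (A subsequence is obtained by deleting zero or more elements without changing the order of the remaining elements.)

A longest common subsequence is 6, 5, 5 (length 3); the LCS DP confirms no longer common subsequence exists.

3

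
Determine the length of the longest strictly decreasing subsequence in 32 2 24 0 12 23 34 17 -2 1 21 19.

Scanning left to right, the best length ending at each element is: 32→1, 2→2, 24→2, 0→3, 12→3, 23→3, 34→1, 17→4, -2→5, 1→5, 21→4, 19→5.
So the longest decreasing subsequence has length 5, e.g. 32, 24, 23, 17, -2.

5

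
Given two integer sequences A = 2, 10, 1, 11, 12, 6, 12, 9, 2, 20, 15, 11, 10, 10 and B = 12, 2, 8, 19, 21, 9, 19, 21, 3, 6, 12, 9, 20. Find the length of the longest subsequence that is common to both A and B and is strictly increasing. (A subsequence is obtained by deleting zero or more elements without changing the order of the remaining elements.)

4

A longest common strictly increasing subsequence is 2, 6, 12, 20 (length 4); it appears in order in both A and B, and no longer such subsequence exists.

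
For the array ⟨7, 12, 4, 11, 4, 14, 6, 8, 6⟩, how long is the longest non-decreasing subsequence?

One longest non-decreasing subsequence is 4, 4, 6, 8 (positions 3,5,7,8), of length 4; no longer one exists.

4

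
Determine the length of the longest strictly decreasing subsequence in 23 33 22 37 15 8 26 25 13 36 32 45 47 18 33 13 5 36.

6

Let dp[i] be the longest decreasing subsequence ending at position i. Then dp = [1, 1, 2, 1, 3, 4, 2, 3, 4, 2, 3, 1, 1, 4, 3, 5, 6, 2].
The maximum is 6; one witness is 33, 26, 25, 18, 13, 5 at positions 2,7,8,14,16,17.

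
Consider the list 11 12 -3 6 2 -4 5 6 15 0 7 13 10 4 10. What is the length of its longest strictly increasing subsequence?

Scanning left to right, the best length ending at each element is: 11→1, 12→2, -3→1, 6→2, 2→2, -4→1, 5→3, 6→4, 15→5, 0→2, 7→5, 13→6, 10→6, 4→3, 10→6.
So the longest increasing subsequence has length 6, e.g. -3, 2, 5, 6, 7, 13.

6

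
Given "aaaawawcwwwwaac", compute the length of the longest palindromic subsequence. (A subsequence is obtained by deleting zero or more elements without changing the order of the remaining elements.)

One longest palindromic subsequence is aawwwwwwaa (positions 3,4,5,7,9,10,11,12,13,14); it reads the same forward and backward, and the interval DP gives dp[1][15] = 10.

10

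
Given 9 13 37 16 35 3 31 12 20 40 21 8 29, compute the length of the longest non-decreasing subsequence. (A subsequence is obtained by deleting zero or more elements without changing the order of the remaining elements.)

Scanning left to right, the best length ending at each element is: 9→1, 13→2, 37→3, 16→3, 35→4, 3→1, 31→4, 12→2, 20→4, 40→5, 21→5, 8→2, 29→6.
So the longest non-decreasing subsequence has length 6, e.g. 9, 13, 16, 20, 21, 29.

6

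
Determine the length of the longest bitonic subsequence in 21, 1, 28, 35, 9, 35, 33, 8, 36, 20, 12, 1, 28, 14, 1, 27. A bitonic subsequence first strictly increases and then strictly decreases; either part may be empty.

Let inc[i] be the LIS ending at i and dec[i] the longest strictly decreasing subsequence starting at i. inc = [1, 1, 2, 3, 2, 3, 3, 2, 4, 3, 3, 1, 4, 4, 1, 5], dec = [4, 1, 4, 5, 3, 5, 4, 2, 4, 3, 2, 1, 3, 2, 1, 1].
max_i inc[i]+dec[i]−1 = 7, with one witness 21, 28, 35, 33, 28, 14, 1.

7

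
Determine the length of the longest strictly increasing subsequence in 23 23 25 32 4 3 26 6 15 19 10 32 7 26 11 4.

5

Let dp[i] be the longest increasing subsequence ending at position i. Then dp = [1, 1, 2, 3, 1, 1, 3, 2, 3, 4, 3, 5, 3, 5, 4, 2].
The maximum is 5; one witness is 4, 6, 15, 19, 32 at positions 5,8,9,10,12.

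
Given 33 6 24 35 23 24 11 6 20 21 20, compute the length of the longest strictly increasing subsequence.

Let dp[i] be the longest increasing subsequence ending at position i. Then dp = [1, 1, 2, 3, 2, 3, 2, 1, 3, 4, 3].
The maximum is 4; one witness is 6, 11, 20, 21 at positions 2,7,9,10.

4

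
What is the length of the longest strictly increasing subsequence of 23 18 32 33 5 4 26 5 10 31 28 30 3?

5

One longest increasing subsequence is 4, 5, 10, 28, 30 (positions 6,8,9,11,12), of length 5; no longer one exists.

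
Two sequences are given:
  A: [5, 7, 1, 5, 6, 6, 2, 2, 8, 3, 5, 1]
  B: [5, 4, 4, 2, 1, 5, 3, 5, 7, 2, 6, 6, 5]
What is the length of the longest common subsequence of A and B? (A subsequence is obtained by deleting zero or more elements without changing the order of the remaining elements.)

6

Backtracking the LCS table gives one alignment: 5 (A1,B1) → 1 (A3,B5) → 5 (A4,B8) → 6 (A5,B11) → 6 (A6,B12) → 5 (A11,B13).
So the longest common subsequence has length 6.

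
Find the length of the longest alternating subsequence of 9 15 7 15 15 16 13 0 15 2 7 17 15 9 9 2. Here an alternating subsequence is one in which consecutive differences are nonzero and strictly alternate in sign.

A longest alternating subsequence is 9, 15, 7, 15, 13, 15, 2, 17, 15 (positions 1,2,3,4,7,9,10,12,13); its 8 consecutive differences strictly alternate in sign, and length 9 is optimal.

9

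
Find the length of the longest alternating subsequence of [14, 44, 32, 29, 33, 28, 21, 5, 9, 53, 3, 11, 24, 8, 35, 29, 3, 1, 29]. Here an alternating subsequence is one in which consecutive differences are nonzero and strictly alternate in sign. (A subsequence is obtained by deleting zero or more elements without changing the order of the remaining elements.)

12

Track the best alternating length ending on an up-step vs a down-step at each position: up/down = 1/1, 2/1, 2/3, 2/3, 4/3, 2/5, 2/5, 1/5, 6/5, 6/1, 1/7, 8/7, 8/7, 8/9, 10/7, 10/11, 1/11, 1/11, 12/11.
The maximum over both is 12; one such subsequence is 14, 44, 32, 33, 5, 9, 3, 11, 8, 35, 3, 29.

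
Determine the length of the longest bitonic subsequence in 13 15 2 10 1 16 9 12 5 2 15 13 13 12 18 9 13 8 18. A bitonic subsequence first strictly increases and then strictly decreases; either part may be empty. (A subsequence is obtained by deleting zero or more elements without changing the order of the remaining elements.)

8

Let inc[i] be the LIS ending at i and dec[i] the longest strictly decreasing subsequence starting at i. inc = [1, 2, 1, 2, 1, 3, 2, 3, 2, 2, 4, 4, 4, 3, 5, 3, 4, 3, 5], dec = [5, 5, 2, 4, 1, 6, 3, 3, 2, 1, 5, 4, 4, 3, 3, 2, 2, 1, 1].
max_i inc[i]+dec[i]−1 = 8, with one witness 13, 15, 16, 15, 13, 12, 9, 8.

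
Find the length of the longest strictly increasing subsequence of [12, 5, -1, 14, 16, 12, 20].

One longest increasing subsequence is 12, 14, 16, 20 (positions 1,4,5,7), of length 4; no longer one exists.

4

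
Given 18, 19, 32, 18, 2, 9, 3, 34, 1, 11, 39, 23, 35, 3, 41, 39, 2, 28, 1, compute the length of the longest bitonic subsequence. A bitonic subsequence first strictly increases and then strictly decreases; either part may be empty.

Let inc[i] be the LIS ending at i and dec[i] the longest strictly decreasing subsequence starting at i. inc = [1, 2, 3, 1, 1, 2, 2, 4, 1, 3, 5, 4, 5, 2, 6, 6, 2, 5, 1], dec = [5, 6, 6, 5, 2, 4, 3, 5, 1, 4, 5, 4, 4, 3, 4, 3, 2, 2, 1].
max_i inc[i]+dec[i]−1 = 9, with one witness 18, 19, 32, 34, 39, 35, 3, 2, 1.

9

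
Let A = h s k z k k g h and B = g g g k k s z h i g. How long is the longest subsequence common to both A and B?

A longest common subsequence is szg (length 3); the LCS DP confirms no longer common subsequence exists.

3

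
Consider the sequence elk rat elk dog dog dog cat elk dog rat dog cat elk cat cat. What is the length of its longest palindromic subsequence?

Using dp[i][j] = 2 + dp[i+1][j−1] if the ends match, else max(dp[i+1][j], dp[i][j−1]):
dp[1][15] = 9. A witness is elk rat elk dog dog dog elk rat elk at positions 1,2,3,4,5,6,8,10,13.

9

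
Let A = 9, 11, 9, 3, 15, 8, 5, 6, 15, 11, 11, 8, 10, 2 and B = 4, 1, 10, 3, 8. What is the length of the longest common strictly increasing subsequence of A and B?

A longest common strictly increasing subsequence is 3, 8 (length 2); it appears in order in both A and B, and no longer such subsequence exists.

2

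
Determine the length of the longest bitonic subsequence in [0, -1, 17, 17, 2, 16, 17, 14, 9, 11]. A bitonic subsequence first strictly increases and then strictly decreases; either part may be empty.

Let inc[i] be the LIS ending at i and dec[i] the longest strictly decreasing subsequence starting at i. inc = [1, 1, 2, 2, 2, 3, 4, 3, 3, 4], dec = [2, 1, 4, 4, 1, 3, 3, 2, 1, 1].
max_i inc[i]+dec[i]−1 = 6, with one witness 0, 2, 16, 17, 14, 11.

6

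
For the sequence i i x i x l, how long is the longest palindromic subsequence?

3

One longest palindromic subsequence is xix (positions 3,4,5); it reads the same forward and backward, and the interval DP gives dp[1][6] = 3.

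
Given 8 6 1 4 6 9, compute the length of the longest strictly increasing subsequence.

Scanning left to right, the best length ending at each element is: 8→1, 6→1, 1→1, 4→2, 6→3, 9→4.
So the longest increasing subsequence has length 4, e.g. 1, 4, 6, 9.

4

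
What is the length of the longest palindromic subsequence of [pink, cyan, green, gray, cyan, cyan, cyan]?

One longest palindromic subsequence is cyan cyan cyan cyan (positions 2,5,6,7); it reads the same forward and backward, and the interval DP gives dp[1][7] = 4.

4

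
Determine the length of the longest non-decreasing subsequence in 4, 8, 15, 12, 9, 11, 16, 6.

Let dp[i] be the longest non-decreasing subsequence ending at position i. Then dp = [1, 2, 3, 3, 3, 4, 5, 2].
The maximum is 5; one witness is 4, 8, 9, 11, 16 at positions 1,2,5,6,7.

5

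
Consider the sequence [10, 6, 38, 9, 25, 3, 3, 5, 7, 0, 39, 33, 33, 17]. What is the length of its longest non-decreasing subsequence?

6

Scanning left to right, the best length ending at each element is: 10→1, 6→1, 38→2, 9→2, 25→3, 3→1, 3→2, 5→3, 7→4, 0→1, 39→5, 33→5, 33→6, 17→5.
So the longest non-decreasing subsequence has length 6, e.g. 3, 3, 5, 7, 33, 33.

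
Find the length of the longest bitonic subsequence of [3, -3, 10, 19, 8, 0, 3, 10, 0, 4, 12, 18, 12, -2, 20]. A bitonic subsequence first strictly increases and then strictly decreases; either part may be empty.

8

One longest bitonic subsequence is -3, 0, 3, 10, 12, 18, 12, -2 (positions 2,6,7,8,11,12,13,14): it rises to 18 then falls. Length 8 is optimal.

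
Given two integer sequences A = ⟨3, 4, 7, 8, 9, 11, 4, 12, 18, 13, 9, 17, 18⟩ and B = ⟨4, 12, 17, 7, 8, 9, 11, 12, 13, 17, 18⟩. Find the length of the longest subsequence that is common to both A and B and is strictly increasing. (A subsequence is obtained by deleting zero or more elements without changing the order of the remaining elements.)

9

A longest common strictly increasing subsequence is 4, 7, 8, 9, 11, 12, 13, 17, 18 (length 9); it appears in order in both A and B, and no longer such subsequence exists.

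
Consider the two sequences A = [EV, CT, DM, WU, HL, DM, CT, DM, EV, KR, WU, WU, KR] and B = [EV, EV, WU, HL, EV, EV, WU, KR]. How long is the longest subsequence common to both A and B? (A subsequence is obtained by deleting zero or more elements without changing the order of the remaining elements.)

6

Backtracking the LCS table gives one alignment: EV (A1,B2) → WU (A4,B3) → HL (A5,B4) → EV (A9,B6) → WU (A12,B7) → KR (A13,B8).
So the longest common subsequence has length 6.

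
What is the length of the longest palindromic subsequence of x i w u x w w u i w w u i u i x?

Using dp[i][j] = 2 + dp[i+1][j−1] if the ends match, else max(dp[i+1][j], dp[i][j−1]):
dp[1][16] = 11. A witness is xiuwwiwwuix at positions 1,2,4,6,7,9,10,11,14,15,16.

11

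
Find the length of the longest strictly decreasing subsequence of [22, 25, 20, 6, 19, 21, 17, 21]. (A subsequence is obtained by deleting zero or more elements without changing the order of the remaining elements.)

Scanning left to right, the best length ending at each element is: 22→1, 25→1, 20→2, 6→3, 19→3, 21→2, 17→4, 21→2.
So the longest decreasing subsequence has length 4, e.g. 22, 20, 19, 17.

4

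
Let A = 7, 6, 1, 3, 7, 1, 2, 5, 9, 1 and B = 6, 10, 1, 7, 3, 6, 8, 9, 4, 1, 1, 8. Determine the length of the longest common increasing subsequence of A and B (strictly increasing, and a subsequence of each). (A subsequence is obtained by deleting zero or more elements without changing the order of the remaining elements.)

3

A longest common strictly increasing subsequence is 6, 7, 9 (length 3); it appears in order in both A and B, and no longer such subsequence exists.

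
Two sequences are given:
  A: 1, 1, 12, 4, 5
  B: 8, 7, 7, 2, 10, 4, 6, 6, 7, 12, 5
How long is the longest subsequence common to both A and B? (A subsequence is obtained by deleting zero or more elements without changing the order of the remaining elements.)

Backtracking the LCS table gives one alignment: 12 (A3,B10) → 5 (A5,B11).
So the longest common subsequence has length 2.

2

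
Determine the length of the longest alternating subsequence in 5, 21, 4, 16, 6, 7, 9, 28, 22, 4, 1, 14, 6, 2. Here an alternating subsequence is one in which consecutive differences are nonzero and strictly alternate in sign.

Track the best alternating length ending on an up-step vs a down-step at each position: up/down = 1/1, 2/1, 1/3, 4/3, 4/5, 6/5, 6/5, 6/1, 6/7, 1/7, 1/7, 8/7, 8/9, 8/9.
The maximum over both is 9; one such subsequence is 5, 21, 4, 16, 6, 7, 4, 14, 6.

9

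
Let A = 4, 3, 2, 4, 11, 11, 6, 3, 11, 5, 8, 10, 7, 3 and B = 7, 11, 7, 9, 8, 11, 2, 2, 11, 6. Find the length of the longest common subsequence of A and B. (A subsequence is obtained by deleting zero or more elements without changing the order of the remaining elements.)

3

Backtracking the LCS table gives one alignment: 2 (A3,B8) → 11 (A6,B9) → 6 (A7,B10).
So the longest common subsequence has length 3.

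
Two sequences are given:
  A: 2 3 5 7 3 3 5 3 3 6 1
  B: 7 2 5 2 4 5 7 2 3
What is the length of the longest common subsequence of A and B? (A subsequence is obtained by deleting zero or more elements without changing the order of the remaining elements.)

4

Backtracking the LCS table gives one alignment: 2 (A1,B4) → 5 (A3,B6) → 7 (A4,B7) → 3 (A9,B9).
So the longest common subsequence has length 4.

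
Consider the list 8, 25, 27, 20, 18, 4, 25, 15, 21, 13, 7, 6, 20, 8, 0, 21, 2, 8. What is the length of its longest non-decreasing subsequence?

4

One longest non-decreasing subsequence is 8, 20, 21, 21 (positions 1,4,9,16), of length 4; no longer one exists.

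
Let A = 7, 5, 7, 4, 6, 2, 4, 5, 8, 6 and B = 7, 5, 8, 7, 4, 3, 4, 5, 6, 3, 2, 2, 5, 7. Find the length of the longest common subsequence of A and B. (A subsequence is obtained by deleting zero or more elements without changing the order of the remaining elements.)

7

Backtracking the LCS table gives one alignment: 7 (A1,B1) → 5 (A2,B2) → 7 (A3,B4) → 4 (A4,B7) → 6 (A5,B9) → 2 (A6,B12) → 5 (A8,B13).
So the longest common subsequence has length 7.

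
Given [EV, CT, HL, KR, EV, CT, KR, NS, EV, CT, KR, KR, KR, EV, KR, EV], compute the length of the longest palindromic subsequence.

One longest palindromic subsequence is EV KR EV KR KR KR KR EV KR EV (positions 1,4,5,7,11,12,13,14,15,16); it reads the same forward and backward, and the interval DP gives dp[1][16] = 10.

10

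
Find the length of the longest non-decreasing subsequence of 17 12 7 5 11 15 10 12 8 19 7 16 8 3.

One longest non-decreasing subsequence is 7, 11, 15, 19 (positions 3,5,6,10), of length 4; no longer one exists.

4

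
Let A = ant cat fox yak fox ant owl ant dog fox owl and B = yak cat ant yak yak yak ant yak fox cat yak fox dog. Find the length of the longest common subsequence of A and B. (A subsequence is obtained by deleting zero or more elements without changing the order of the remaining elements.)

A longest common subsequence is ant, cat, yak, fox, dog (length 5); the LCS DP confirms no longer common subsequence exists.

5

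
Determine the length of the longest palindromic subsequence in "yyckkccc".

One longest palindromic subsequence is cccc (positions 3,6,7,8); it reads the same forward and backward, and the interval DP gives dp[1][8] = 4.

4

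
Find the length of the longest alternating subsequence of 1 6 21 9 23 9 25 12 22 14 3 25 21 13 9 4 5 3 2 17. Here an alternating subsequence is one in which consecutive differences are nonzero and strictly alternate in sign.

14

A longest alternating subsequence is 1, 21, 9, 23, 9, 25, 12, 22, 14, 25, 4, 5, 3, 17 (positions 1,3,4,5,6,7,8,9,10,12,16,17,18,20); its 13 consecutive differences strictly alternate in sign, and length 14 is optimal.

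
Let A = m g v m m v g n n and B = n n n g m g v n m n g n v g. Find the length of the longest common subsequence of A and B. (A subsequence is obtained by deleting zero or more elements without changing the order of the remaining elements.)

6

Backtracking the LCS table gives one alignment: m (A1,B5) → g (A2,B6) → v (A3,B7) → m (A4,B9) → v (A6,B13) → g (A7,B14).
So the longest common subsequence has length 6.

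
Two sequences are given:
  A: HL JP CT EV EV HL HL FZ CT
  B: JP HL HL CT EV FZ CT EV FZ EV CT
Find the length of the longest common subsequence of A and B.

Backtracking the LCS table gives one alignment: HL (A1,B3) → CT (A3,B4) → EV (A4,B5) → EV (A5,B8) → FZ (A8,B9) → CT (A9,B11).
So the longest common subsequence has length 6.

6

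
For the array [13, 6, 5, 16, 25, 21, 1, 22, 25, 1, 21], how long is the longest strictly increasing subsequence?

One longest increasing subsequence is 13, 16, 21, 22, 25 (positions 1,4,6,8,9), of length 5; no longer one exists.

5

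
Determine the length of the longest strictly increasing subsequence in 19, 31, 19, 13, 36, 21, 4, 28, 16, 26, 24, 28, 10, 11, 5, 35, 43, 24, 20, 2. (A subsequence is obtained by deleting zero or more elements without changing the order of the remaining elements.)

6

Let dp[i] be the longest increasing subsequence ending at position i. Then dp = [1, 2, 1, 1, 3, 2, 1, 3, 2, 3, 3, 4, 2, 3, 2, 5, 6, 4, 4, 1].
The maximum is 6; one witness is 19, 21, 26, 28, 35, 43 at positions 1,6,10,12,16,17.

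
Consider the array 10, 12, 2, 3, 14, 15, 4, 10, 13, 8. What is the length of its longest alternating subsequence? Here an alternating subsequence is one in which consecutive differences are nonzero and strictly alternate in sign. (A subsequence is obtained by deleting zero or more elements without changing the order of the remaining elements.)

7

A longest alternating subsequence is 10, 12, 2, 14, 4, 10, 8 (positions 1,2,3,5,7,8,10); its 6 consecutive differences strictly alternate in sign, and length 7 is optimal.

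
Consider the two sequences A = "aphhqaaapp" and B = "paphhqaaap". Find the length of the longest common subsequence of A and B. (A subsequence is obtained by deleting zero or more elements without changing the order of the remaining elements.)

A longest common subsequence is aphhqaaap (length 9); the LCS DP confirms no longer common subsequence exists.

9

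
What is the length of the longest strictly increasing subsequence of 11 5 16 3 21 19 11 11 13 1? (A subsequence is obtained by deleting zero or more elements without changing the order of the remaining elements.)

One longest increasing subsequence is 11, 16, 21 (positions 1,3,5), of length 3; no longer one exists.

3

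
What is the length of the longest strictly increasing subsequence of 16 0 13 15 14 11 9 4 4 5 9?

4

Scanning left to right, the best length ending at each element is: 16→1, 0→1, 13→2, 15→3, 14→3, 11→2, 9→2, 4→2, 4→2, 5→3, 9→4.
So the longest increasing subsequence has length 4, e.g. 0, 4, 5, 9.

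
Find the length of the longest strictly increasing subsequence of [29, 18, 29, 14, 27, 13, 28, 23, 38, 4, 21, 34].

4

Let dp[i] be the longest increasing subsequence ending at position i. Then dp = [1, 1, 2, 1, 2, 1, 3, 2, 4, 1, 2, 4].
The maximum is 4; one witness is 18, 27, 28, 38 at positions 2,5,7,9.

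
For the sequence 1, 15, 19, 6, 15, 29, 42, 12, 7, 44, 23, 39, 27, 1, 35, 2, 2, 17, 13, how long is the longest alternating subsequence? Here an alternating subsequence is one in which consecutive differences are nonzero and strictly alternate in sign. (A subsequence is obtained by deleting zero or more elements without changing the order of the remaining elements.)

Track the best alternating length ending on an up-step vs a down-step at each position: up/down = 1/1, 2/1, 2/1, 2/3, 4/3, 4/1, 4/1, 4/5, 4/5, 6/1, 6/7, 8/7, 8/9, 1/9, 10/9, 10/11, 10/11, 12/11, 12/13.
The maximum over both is 13; one such subsequence is 1, 15, 6, 15, 12, 44, 23, 39, 27, 35, 2, 17, 13.

13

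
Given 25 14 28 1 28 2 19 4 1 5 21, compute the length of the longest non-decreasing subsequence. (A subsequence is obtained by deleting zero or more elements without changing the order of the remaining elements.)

One longest non-decreasing subsequence is 1, 2, 4, 5, 21 (positions 4,6,8,10,11), of length 5; no longer one exists.

5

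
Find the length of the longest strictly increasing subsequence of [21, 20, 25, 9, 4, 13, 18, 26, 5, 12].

4

Let dp[i] be the longest increasing subsequence ending at position i. Then dp = [1, 1, 2, 1, 1, 2, 3, 4, 2, 3].
The maximum is 4; one witness is 9, 13, 18, 26 at positions 4,6,7,8.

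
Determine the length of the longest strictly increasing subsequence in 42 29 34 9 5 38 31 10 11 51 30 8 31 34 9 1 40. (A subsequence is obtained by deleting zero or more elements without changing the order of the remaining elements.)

7

Scanning left to right, the best length ending at each element is: 42→1, 29→1, 34→2, 9→1, 5→1, 38→3, 31→2, 10→2, 11→3, 51→4, 30→4, 8→2, 31→5, 34→6, 9→3, 1→1, 40→7.
So the longest increasing subsequence has length 7, e.g. 9, 10, 11, 30, 31, 34, 40.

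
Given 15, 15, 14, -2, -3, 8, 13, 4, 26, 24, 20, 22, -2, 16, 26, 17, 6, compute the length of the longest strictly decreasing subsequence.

Let dp[i] be the longest decreasing subsequence ending at position i. Then dp = [1, 1, 2, 3, 4, 3, 3, 4, 1, 2, 3, 3, 5, 4, 1, 4, 5].
The maximum is 5; one witness is 15, 14, 8, 4, -2 at positions 1,3,6,8,13.

5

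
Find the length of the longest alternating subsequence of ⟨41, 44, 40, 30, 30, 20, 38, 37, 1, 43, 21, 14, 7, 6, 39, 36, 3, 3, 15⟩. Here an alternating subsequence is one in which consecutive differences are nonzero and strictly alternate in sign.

Track the best alternating length ending on an up-step vs a down-step at each position: up/down = 1/1, 2/1, 1/3, 1/3, 1/3, 1/3, 4/3, 4/5, 1/5, 6/3, 6/7, 6/7, 6/7, 6/7, 8/7, 8/9, 6/9, 6/9, 10/9.
The maximum over both is 10; one such subsequence is 41, 44, 30, 38, 37, 43, 21, 39, 3, 15.

10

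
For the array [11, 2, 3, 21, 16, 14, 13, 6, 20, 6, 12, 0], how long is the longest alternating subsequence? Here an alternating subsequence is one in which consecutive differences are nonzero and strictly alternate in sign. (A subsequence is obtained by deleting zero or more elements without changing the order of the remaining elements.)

8

Track the best alternating length ending on an up-step vs a down-step at each position: up/down = 1/1, 1/2, 3/2, 3/1, 3/4, 3/4, 3/4, 3/4, 5/4, 3/6, 7/6, 1/8.
The maximum over both is 8; one such subsequence is 11, 2, 21, 16, 20, 6, 12, 0.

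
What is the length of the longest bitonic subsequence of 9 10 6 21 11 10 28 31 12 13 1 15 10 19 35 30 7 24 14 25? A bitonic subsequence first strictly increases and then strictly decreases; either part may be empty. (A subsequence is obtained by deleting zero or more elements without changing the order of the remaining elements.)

11

One longest bitonic subsequence is 9, 10, 11, 12, 13, 15, 19, 35, 30, 24, 14 (positions 1,2,5,9,10,12,14,15,16,18,19): it rises to 35 then falls. Length 11 is optimal.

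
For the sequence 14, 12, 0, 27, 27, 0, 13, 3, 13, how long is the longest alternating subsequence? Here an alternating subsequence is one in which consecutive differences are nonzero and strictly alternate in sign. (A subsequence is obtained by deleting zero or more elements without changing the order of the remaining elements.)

Track the best alternating length ending on an up-step vs a down-step at each position: up/down = 1/1, 1/2, 1/2, 3/1, 3/1, 1/4, 5/4, 5/6, 7/4.
The maximum over both is 7; one such subsequence is 14, 12, 27, 0, 13, 3, 13.

7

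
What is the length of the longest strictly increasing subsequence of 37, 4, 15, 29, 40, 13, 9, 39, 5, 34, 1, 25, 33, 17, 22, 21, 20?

4

One longest increasing subsequence is 4, 15, 29, 40 (positions 2,3,4,5), of length 4; no longer one exists.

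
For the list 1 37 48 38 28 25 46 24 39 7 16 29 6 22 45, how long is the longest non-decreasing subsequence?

5

Scanning left to right, the best length ending at each element is: 1→1, 37→2, 48→3, 38→3, 28→2, 25→2, 46→4, 24→2, 39→4, 7→2, 16→3, 29→4, 6→2, 22→4, 45→5.
So the longest non-decreasing subsequence has length 5, e.g. 1, 37, 38, 39, 45.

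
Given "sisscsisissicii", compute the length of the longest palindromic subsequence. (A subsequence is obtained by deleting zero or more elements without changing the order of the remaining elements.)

One longest palindromic subsequence is icisssici (positions 2,5,7,8,10,11,12,13,15); it reads the same forward and backward, and the interval DP gives dp[1][15] = 9.

9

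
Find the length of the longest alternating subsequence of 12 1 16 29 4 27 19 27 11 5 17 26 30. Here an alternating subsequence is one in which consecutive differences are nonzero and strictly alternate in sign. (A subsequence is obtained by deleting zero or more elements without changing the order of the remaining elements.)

9

Track the best alternating length ending on an up-step vs a down-step at each position: up/down = 1/1, 1/2, 3/1, 3/1, 3/4, 5/4, 5/6, 7/4, 5/8, 5/8, 9/8, 9/8, 9/1.
The maximum over both is 9; one such subsequence is 12, 1, 16, 4, 27, 19, 27, 11, 17.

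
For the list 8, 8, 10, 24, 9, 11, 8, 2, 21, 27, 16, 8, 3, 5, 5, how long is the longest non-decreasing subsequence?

One longest non-decreasing subsequence is 8, 8, 10, 11, 21, 27 (positions 1,2,3,6,9,10), of length 6; no longer one exists.

6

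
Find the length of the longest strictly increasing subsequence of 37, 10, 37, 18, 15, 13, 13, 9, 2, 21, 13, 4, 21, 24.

One longest increasing subsequence is 10, 18, 21, 24 (positions 2,4,10,14), of length 4; no longer one exists.

4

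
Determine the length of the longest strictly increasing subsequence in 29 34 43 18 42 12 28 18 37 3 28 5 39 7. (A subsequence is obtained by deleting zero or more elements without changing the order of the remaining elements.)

4

Scanning left to right, the best length ending at each element is: 29→1, 34→2, 43→3, 18→1, 42→3, 12→1, 28→2, 18→2, 37→3, 3→1, 28→3, 5→2, 39→4, 7→3.
So the longest increasing subsequence has length 4, e.g. 29, 34, 37, 39.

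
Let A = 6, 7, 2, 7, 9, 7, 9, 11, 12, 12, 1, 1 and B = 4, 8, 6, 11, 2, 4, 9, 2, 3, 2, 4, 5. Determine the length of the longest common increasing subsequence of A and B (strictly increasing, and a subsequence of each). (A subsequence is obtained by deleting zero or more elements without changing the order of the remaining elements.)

A longest common strictly increasing subsequence is 6, 11 (length 2); it appears in order in both A and B, and no longer such subsequence exists.

2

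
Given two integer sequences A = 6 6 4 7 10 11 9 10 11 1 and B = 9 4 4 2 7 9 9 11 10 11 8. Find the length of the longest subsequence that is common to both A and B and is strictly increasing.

For each value that appears in both, track the longest common increasing run ending there.
The best achievable length is 5; one witness is 4, 7, 9, 10, 11 (A-positions 3,4,7,8,9, B-positions 2,5,6,9,10).

5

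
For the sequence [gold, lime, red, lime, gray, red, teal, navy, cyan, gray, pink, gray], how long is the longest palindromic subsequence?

3

One longest palindromic subsequence is gray pink gray (positions 5,11,12); it reads the same forward and backward, and the interval DP gives dp[1][12] = 3.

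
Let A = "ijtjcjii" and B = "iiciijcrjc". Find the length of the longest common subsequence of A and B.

Backtracking the LCS table gives one alignment: i (A1,B5) → j (A2,B6) → j (A4,B9) → c (A5,B10).
So the longest common subsequence has length 4.

4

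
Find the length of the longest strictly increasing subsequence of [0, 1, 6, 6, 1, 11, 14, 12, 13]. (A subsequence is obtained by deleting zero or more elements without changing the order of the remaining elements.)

Let dp[i] be the longest increasing subsequence ending at position i. Then dp = [1, 2, 3, 3, 2, 4, 5, 5, 6].
The maximum is 6; one witness is 0, 1, 6, 11, 12, 13 at positions 1,2,3,6,8,9.

6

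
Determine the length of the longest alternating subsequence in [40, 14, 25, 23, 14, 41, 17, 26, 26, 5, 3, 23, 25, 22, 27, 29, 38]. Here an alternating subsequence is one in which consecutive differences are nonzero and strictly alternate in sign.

11

Track the best alternating length ending on an up-step vs a down-step at each position: up/down = 1/1, 1/2, 3/2, 3/4, 1/4, 5/1, 5/6, 7/6, 7/6, 1/8, 1/8, 9/8, 9/8, 9/10, 11/6, 11/6, 11/6.
The maximum over both is 11; one such subsequence is 40, 14, 25, 23, 41, 17, 26, 5, 23, 22, 27.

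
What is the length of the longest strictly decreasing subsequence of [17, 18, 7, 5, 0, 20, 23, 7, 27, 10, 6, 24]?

Let dp[i] be the longest decreasing subsequence ending at position i. Then dp = [1, 1, 2, 3, 4, 1, 1, 2, 1, 2, 3, 2].
The maximum is 4; one witness is 17, 7, 5, 0 at positions 1,3,4,5.

4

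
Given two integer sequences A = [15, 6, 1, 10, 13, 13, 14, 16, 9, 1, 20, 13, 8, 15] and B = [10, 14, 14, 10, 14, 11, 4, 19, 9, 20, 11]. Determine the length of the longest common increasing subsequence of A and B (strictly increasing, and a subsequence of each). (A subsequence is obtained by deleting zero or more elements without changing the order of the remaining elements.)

For each value that appears in both, track the longest common increasing run ending there.
The best achievable length is 3; one witness is 10, 14, 20 (A-positions 4,7,11, B-positions 1,2,10).

3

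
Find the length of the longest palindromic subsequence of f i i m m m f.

5

One longest palindromic subsequence is fmmmf (positions 1,4,5,6,7); it reads the same forward and backward, and the interval DP gives dp[1][7] = 5.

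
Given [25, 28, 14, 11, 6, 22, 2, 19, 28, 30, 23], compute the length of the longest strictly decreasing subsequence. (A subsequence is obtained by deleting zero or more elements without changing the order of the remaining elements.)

One longest decreasing subsequence is 25, 14, 11, 6, 2 (positions 1,3,4,5,7), of length 5; no longer one exists.

5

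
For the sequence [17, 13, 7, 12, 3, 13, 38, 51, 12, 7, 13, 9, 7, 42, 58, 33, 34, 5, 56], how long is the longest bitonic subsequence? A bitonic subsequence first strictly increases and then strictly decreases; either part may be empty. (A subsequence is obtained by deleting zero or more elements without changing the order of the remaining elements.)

9

One longest bitonic subsequence is 7, 12, 13, 38, 51, 13, 9, 7, 5 (positions 3,4,6,7,8,11,12,13,18): it rises to 51 then falls. Length 9 is optimal.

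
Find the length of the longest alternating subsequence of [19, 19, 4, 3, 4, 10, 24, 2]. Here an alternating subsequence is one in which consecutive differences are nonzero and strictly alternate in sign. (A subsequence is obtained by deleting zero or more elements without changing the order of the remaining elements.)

A longest alternating subsequence is 19, 3, 4, 2 (positions 1,4,5,8); its 3 consecutive differences strictly alternate in sign, and length 4 is optimal.

4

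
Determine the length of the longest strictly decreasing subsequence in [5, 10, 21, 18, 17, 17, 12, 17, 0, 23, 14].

Let dp[i] be the longest decreasing subsequence ending at position i. Then dp = [1, 1, 1, 2, 3, 3, 4, 3, 5, 1, 4].
The maximum is 5; one witness is 21, 18, 17, 12, 0 at positions 3,4,5,7,9.

5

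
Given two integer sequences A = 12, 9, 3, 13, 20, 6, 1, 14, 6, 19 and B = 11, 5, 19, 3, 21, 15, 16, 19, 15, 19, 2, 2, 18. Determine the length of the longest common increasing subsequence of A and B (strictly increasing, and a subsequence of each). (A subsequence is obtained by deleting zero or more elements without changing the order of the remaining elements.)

A longest common strictly increasing subsequence is 3, 19 (length 2); it appears in order in both A and B, and no longer such subsequence exists.

2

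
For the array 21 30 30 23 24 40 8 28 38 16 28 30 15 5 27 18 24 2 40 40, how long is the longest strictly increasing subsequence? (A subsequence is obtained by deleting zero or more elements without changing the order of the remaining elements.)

Let dp[i] be the longest increasing subsequence ending at position i. Then dp = [1, 2, 2, 2, 3, 4, 1, 4, 5, 2, 4, 5, 2, 1, 4, 3, 4, 1, 6, 6].
The maximum is 6; one witness is 21, 23, 24, 28, 38, 40 at positions 1,4,5,8,9,19.

6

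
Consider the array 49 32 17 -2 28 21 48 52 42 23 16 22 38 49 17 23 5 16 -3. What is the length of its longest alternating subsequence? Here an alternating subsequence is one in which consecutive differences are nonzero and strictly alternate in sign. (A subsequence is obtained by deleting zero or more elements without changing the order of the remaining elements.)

12

A longest alternating subsequence is 49, 17, 28, 21, 48, 16, 22, 17, 23, 5, 16, -3 (positions 1,3,5,6,7,11,12,15,16,17,18,19); its 11 consecutive differences strictly alternate in sign, and length 12 is optimal.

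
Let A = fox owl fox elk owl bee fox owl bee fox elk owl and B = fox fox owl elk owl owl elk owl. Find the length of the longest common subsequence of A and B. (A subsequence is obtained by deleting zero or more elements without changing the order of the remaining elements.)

A longest common subsequence is fox, owl, elk, owl, owl, elk, owl (length 7); the LCS DP confirms no longer common subsequence exists.

7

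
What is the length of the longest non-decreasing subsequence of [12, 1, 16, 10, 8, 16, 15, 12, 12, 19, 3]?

One longest non-decreasing subsequence is 1, 10, 12, 12, 19 (positions 2,4,8,9,10), of length 5; no longer one exists.

5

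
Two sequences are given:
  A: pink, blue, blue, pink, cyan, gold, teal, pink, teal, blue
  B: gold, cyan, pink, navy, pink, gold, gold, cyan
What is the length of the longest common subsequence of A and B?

3

A longest common subsequence is pink, pink, cyan (length 3); the LCS DP confirms no longer common subsequence exists.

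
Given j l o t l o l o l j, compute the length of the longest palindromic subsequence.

9

One longest palindromic subsequence is jlolololj (positions 1,2,3,5,6,7,8,9,10); it reads the same forward and backward, and the interval DP gives dp[1][10] = 9.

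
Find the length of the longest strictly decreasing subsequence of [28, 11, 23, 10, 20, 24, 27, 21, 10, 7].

Let dp[i] be the longest decreasing subsequence ending at position i. Then dp = [1, 2, 2, 3, 3, 2, 2, 3, 4, 5].
The maximum is 5; one witness is 28, 23, 20, 10, 7 at positions 1,3,5,9,10.

5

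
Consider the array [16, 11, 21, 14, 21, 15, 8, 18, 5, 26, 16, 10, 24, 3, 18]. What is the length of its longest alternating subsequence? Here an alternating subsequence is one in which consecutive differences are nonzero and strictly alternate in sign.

Track the best alternating length ending on an up-step vs a down-step at each position: up/down = 1/1, 1/2, 3/1, 3/4, 5/1, 5/6, 1/6, 7/6, 1/8, 9/1, 9/10, 9/10, 11/10, 1/12, 13/12.
The maximum over both is 13; one such subsequence is 16, 11, 21, 14, 21, 15, 18, 5, 26, 16, 24, 3, 18.

13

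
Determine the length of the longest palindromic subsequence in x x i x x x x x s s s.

7

One longest palindromic subsequence is xxxxxxx (positions 1,2,4,5,6,7,8); it reads the same forward and backward, and the interval DP gives dp[1][11] = 7.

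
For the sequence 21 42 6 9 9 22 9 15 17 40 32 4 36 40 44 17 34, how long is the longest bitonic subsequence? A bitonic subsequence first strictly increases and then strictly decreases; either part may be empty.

9

One longest bitonic subsequence is 6, 9, 15, 17, 32, 36, 40, 44, 34 (positions 3,4,8,9,11,13,14,15,17): it rises to 44 then falls. Length 9 is optimal.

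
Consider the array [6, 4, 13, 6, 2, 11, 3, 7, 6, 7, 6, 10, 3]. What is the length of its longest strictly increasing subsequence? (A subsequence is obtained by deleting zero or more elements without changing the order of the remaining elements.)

5

Scanning left to right, the best length ending at each element is: 6→1, 4→1, 13→2, 6→2, 2→1, 11→3, 3→2, 7→3, 6→3, 7→4, 6→3, 10→5, 3→2.
So the longest increasing subsequence has length 5, e.g. 2, 3, 6, 7, 10.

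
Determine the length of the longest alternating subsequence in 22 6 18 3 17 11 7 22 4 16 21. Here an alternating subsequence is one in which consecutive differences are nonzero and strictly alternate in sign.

9

Track the best alternating length ending on an up-step vs a down-step at each position: up/down = 1/1, 1/2, 3/2, 1/4, 5/4, 5/6, 5/6, 7/1, 5/8, 9/8, 9/8.
The maximum over both is 9; one such subsequence is 22, 6, 18, 3, 17, 11, 22, 4, 16.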